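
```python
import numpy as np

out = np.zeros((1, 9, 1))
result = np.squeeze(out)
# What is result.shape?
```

(9,)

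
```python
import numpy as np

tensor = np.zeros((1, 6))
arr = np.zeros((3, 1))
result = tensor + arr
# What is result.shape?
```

(3, 6)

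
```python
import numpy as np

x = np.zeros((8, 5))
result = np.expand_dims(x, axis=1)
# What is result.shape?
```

(8, 1, 5)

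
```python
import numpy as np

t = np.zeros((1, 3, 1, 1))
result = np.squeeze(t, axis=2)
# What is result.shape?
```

(1, 3, 1)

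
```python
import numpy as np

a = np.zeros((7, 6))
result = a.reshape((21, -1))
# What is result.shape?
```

(21, 2)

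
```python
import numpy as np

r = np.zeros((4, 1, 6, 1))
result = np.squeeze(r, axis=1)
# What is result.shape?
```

(4, 6, 1)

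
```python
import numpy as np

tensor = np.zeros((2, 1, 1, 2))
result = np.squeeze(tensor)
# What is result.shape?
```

(2, 2)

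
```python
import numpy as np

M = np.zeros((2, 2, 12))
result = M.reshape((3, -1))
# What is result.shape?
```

(3, 16)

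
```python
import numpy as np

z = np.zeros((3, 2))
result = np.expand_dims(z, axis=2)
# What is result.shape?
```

(3, 2, 1)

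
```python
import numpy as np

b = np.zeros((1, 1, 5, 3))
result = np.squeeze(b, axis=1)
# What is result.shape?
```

(1, 5, 3)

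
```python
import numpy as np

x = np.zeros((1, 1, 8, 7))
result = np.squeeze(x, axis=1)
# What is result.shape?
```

(1, 8, 7)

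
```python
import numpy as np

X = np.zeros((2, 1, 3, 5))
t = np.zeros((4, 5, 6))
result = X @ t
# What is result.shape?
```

(2, 4, 3, 6)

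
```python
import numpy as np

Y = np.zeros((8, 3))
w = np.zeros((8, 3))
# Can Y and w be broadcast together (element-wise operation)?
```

Yes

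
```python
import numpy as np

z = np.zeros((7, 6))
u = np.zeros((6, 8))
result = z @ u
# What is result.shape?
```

(7, 8)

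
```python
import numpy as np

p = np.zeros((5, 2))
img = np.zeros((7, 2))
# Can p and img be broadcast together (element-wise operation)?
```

No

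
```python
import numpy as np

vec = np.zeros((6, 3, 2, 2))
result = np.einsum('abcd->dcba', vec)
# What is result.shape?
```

(2, 2, 3, 6)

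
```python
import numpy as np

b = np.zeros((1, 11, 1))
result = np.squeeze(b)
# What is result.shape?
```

(11,)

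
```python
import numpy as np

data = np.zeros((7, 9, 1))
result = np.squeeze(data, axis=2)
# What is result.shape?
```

(7, 9)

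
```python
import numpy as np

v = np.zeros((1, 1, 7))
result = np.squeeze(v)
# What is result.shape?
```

(7,)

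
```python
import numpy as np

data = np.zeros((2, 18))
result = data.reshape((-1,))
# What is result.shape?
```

(36,)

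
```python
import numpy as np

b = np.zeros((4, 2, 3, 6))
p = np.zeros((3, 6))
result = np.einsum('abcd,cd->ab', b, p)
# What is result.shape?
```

(4, 2)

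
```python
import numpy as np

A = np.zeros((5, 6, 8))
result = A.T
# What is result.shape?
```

(8, 6, 5)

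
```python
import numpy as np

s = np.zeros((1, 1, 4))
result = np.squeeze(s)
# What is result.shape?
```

(4,)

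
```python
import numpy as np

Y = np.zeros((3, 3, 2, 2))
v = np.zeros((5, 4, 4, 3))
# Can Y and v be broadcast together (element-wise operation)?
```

No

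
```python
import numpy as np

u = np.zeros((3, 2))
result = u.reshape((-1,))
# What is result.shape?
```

(6,)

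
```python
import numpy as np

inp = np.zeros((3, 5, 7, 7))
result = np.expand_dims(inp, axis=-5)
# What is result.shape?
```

(1, 3, 5, 7, 7)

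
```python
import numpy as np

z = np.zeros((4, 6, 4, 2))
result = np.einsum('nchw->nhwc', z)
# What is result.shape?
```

(4, 4, 2, 6)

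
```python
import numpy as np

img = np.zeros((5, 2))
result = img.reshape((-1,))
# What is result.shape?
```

(10,)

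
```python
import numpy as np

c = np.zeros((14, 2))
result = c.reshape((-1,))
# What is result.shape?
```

(28,)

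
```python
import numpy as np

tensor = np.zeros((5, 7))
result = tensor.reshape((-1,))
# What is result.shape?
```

(35,)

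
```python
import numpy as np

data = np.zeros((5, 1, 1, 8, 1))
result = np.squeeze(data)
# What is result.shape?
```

(5, 8)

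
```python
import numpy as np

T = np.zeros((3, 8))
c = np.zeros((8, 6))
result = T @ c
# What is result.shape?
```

(3, 6)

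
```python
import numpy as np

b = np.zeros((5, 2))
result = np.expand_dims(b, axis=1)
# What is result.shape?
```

(5, 1, 2)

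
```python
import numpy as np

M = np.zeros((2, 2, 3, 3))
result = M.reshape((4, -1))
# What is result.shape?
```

(4, 9)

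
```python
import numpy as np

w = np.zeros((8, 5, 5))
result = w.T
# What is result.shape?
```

(5, 5, 8)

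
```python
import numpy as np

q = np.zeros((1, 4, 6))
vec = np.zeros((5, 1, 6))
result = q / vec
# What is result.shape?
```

(5, 4, 6)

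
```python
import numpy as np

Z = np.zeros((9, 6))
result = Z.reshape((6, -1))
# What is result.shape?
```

(6, 9)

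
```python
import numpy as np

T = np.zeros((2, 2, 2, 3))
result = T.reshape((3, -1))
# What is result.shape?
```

(3, 8)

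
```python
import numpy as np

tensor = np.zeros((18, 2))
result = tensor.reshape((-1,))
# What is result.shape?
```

(36,)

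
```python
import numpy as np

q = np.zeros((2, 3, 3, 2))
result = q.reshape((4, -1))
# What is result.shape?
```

(4, 9)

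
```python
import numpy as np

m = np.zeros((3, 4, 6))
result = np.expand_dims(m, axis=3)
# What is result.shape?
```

(3, 4, 6, 1)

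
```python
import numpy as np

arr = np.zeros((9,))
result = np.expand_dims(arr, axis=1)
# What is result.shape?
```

(9, 1)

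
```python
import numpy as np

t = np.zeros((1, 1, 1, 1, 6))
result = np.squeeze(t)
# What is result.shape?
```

(6,)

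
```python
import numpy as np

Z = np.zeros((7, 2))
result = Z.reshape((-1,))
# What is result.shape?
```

(14,)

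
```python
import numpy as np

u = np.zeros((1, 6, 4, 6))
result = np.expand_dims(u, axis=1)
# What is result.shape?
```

(1, 1, 6, 4, 6)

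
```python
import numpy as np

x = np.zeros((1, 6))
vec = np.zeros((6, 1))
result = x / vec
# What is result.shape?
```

(6, 6)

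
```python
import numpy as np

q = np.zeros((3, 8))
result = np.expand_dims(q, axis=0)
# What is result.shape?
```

(1, 3, 8)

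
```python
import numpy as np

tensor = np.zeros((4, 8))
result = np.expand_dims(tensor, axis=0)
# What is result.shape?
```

(1, 4, 8)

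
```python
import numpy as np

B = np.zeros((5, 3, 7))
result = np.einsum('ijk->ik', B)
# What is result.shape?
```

(5, 7)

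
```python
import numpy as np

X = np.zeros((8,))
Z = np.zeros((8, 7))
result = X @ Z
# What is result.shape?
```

(7,)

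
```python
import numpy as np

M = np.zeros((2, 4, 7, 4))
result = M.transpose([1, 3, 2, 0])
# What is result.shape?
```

(4, 4, 7, 2)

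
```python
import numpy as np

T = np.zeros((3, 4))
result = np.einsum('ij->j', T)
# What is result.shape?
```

(4,)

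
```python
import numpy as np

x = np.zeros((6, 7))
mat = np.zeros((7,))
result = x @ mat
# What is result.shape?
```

(6,)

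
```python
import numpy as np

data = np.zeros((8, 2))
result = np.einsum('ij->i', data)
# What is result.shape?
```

(8,)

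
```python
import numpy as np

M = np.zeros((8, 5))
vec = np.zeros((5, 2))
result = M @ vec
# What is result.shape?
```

(8, 2)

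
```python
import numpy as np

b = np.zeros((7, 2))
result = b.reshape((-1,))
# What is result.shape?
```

(14,)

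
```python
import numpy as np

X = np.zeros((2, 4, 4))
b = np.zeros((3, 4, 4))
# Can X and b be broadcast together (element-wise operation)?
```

No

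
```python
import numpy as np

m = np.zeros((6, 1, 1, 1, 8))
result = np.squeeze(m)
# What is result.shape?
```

(6, 8)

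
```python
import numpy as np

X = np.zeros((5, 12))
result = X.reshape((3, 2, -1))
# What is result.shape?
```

(3, 2, 10)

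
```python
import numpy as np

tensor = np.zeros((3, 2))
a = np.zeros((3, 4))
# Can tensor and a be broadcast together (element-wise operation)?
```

No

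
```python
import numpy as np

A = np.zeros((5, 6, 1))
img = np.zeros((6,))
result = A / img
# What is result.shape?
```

(5, 6, 6)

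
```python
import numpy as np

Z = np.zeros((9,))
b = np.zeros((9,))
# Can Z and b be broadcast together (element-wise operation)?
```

Yes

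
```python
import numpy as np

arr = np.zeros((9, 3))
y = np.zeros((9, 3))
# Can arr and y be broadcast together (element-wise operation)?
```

Yes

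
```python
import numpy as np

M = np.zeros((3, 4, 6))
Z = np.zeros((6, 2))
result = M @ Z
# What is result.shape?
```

(3, 4, 2)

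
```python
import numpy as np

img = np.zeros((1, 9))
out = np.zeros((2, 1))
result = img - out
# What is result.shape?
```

(2, 9)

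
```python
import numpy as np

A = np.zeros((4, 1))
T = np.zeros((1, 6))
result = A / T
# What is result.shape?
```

(4, 6)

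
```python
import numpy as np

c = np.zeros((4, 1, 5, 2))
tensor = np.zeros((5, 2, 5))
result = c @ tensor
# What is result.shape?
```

(4, 5, 5, 5)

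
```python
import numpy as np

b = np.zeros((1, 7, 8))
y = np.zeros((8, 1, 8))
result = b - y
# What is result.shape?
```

(8, 7, 8)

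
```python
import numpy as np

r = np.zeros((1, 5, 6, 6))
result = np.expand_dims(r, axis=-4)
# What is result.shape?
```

(1, 1, 5, 6, 6)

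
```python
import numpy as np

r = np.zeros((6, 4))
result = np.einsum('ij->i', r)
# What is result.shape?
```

(6,)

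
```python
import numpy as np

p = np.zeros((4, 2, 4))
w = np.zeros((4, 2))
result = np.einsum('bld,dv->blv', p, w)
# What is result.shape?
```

(4, 2, 2)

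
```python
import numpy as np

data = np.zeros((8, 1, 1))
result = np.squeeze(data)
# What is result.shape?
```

(8,)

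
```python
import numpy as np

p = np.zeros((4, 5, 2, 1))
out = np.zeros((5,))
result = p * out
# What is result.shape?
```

(4, 5, 2, 5)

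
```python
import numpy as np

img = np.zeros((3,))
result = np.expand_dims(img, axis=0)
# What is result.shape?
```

(1, 3)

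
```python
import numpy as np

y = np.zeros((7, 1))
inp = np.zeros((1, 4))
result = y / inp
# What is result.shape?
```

(7, 4)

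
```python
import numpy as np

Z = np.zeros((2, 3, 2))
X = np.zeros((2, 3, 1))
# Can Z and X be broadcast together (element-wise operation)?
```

Yes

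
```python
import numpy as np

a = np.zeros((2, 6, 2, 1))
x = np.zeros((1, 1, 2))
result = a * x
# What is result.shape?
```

(2, 6, 2, 2)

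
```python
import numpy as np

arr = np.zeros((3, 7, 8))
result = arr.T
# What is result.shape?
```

(8, 7, 3)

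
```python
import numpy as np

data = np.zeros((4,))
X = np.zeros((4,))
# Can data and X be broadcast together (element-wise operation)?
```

Yes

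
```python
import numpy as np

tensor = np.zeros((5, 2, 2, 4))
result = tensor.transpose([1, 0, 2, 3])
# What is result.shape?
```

(2, 5, 2, 4)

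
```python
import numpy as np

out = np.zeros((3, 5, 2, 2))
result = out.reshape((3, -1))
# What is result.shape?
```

(3, 20)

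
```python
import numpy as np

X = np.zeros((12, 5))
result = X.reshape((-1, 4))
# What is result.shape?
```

(15, 4)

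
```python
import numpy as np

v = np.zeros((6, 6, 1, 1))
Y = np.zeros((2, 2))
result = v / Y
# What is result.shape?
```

(6, 6, 2, 2)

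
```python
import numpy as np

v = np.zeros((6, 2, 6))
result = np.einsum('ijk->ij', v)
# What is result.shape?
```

(6, 2)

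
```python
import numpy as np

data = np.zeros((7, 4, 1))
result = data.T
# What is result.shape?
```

(1, 4, 7)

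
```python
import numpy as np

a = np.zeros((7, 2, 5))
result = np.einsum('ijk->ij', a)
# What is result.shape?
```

(7, 2)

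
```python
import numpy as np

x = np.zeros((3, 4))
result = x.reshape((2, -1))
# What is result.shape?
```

(2, 6)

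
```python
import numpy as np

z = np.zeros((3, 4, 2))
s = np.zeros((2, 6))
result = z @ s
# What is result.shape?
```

(3, 4, 6)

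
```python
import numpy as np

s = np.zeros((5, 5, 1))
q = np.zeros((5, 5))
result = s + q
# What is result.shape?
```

(5, 5, 5)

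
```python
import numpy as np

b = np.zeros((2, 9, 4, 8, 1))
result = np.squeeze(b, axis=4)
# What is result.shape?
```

(2, 9, 4, 8)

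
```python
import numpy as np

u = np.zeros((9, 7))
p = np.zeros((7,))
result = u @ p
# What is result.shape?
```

(9,)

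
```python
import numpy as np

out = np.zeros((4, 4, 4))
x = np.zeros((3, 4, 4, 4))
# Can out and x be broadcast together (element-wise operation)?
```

Yes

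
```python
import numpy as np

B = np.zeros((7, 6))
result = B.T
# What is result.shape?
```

(6, 7)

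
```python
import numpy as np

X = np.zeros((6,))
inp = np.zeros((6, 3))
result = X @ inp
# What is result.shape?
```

(3,)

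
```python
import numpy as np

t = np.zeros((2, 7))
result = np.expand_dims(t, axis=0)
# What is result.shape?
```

(1, 2, 7)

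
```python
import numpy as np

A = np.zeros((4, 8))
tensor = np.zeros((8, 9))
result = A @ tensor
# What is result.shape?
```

(4, 9)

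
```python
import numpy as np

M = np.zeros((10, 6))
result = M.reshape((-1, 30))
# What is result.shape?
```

(2, 30)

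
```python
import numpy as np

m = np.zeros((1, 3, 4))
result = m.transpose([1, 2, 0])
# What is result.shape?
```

(3, 4, 1)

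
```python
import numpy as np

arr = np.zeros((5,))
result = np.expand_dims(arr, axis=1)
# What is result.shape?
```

(5, 1)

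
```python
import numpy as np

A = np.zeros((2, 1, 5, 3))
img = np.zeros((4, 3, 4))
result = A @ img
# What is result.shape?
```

(2, 4, 5, 4)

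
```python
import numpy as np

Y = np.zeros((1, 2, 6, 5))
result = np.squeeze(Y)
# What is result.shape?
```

(2, 6, 5)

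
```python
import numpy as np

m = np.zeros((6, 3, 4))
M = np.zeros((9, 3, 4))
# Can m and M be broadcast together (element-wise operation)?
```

No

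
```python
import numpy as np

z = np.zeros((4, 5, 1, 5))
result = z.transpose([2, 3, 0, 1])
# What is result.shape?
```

(1, 5, 4, 5)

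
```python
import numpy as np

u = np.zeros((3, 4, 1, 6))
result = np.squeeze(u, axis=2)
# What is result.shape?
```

(3, 4, 6)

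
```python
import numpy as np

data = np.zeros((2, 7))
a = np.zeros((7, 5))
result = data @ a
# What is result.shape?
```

(2, 5)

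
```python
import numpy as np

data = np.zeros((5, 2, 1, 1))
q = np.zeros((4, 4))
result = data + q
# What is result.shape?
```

(5, 2, 4, 4)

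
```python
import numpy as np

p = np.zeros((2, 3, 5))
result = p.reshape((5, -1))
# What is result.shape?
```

(5, 6)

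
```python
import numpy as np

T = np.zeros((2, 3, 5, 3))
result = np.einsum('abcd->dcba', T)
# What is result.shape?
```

(3, 5, 3, 2)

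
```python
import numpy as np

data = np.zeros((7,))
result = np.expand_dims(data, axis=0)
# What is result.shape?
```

(1, 7)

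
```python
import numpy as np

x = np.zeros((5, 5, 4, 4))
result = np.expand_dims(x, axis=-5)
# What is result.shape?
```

(1, 5, 5, 4, 4)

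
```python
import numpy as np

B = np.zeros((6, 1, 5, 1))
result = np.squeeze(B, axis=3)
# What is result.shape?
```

(6, 1, 5)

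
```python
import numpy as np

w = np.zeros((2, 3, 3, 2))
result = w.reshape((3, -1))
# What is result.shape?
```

(3, 12)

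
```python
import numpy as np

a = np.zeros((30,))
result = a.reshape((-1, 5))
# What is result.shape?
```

(6, 5)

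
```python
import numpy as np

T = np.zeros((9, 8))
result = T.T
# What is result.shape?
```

(8, 9)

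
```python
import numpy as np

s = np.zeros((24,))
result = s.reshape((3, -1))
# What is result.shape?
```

(3, 8)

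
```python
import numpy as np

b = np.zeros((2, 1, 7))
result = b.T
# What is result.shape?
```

(7, 1, 2)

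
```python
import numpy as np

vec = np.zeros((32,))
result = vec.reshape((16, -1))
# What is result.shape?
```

(16, 2)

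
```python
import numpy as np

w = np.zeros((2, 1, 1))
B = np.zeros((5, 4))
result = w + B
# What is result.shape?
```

(2, 5, 4)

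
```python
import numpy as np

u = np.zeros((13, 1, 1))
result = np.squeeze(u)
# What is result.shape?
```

(13,)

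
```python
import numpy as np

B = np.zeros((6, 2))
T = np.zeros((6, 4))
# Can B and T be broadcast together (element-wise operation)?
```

No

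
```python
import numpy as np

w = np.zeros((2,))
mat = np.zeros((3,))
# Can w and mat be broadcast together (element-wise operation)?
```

No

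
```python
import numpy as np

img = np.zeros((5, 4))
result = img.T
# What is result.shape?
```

(4, 5)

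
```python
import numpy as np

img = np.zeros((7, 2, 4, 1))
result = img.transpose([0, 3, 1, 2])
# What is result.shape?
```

(7, 1, 2, 4)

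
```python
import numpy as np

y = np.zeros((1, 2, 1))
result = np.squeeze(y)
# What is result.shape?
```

(2,)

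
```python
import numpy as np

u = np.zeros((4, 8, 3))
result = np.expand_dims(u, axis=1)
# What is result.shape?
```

(4, 1, 8, 3)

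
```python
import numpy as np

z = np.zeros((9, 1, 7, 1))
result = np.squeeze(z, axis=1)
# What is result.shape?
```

(9, 7, 1)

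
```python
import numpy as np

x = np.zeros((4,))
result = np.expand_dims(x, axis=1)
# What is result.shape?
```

(4, 1)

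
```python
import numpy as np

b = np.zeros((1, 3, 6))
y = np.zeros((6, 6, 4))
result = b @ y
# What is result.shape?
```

(6, 3, 4)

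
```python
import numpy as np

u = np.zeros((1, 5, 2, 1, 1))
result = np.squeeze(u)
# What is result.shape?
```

(5, 2)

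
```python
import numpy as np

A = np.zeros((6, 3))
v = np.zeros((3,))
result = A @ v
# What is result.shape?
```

(6,)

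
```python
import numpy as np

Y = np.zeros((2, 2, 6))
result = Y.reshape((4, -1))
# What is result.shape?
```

(4, 6)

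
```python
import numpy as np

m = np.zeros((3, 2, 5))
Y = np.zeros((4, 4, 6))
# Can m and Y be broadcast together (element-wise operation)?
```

No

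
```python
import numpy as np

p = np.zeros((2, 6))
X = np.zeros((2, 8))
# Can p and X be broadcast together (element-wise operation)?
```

No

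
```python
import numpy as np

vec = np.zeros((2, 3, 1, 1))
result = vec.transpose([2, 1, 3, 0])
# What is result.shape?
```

(1, 3, 1, 2)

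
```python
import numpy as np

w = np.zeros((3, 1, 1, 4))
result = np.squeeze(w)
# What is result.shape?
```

(3, 4)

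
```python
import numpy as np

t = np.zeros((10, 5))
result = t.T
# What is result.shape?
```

(5, 10)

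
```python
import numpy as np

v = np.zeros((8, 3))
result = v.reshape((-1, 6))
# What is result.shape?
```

(4, 6)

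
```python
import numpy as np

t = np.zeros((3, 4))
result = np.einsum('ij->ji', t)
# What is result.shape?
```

(4, 3)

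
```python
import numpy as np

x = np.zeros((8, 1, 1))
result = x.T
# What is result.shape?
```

(1, 1, 8)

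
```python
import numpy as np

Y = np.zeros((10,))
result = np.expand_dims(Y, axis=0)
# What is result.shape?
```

(1, 10)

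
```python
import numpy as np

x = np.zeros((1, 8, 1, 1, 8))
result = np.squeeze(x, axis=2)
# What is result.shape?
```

(1, 8, 1, 8)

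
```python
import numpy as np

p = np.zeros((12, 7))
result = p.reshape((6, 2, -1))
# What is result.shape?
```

(6, 2, 7)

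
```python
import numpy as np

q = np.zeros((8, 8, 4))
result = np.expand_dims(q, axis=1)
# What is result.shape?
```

(8, 1, 8, 4)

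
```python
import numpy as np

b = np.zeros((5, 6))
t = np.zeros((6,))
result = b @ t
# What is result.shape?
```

(5,)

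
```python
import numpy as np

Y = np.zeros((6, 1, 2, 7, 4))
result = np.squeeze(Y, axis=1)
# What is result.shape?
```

(6, 2, 7, 4)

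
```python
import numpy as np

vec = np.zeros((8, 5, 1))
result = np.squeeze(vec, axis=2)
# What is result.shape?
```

(8, 5)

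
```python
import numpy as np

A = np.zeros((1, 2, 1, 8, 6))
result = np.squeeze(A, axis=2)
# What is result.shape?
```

(1, 2, 8, 6)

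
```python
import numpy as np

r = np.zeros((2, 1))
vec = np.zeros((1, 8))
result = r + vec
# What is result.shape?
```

(2, 8)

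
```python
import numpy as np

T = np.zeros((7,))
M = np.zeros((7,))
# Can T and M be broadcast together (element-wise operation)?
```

Yes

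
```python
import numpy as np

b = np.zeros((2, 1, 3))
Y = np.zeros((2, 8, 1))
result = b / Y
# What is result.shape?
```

(2, 8, 3)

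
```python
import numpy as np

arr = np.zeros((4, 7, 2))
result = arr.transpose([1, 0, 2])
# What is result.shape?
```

(7, 4, 2)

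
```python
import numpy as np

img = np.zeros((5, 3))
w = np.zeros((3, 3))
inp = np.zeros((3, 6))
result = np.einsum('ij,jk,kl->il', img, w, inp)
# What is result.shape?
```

(5, 6)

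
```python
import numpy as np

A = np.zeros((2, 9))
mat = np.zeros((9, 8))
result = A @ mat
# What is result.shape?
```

(2, 8)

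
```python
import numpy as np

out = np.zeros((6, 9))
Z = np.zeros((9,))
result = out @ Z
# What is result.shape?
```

(6,)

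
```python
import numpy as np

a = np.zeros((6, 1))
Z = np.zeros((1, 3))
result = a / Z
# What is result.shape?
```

(6, 3)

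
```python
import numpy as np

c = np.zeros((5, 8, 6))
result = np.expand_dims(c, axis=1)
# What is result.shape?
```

(5, 1, 8, 6)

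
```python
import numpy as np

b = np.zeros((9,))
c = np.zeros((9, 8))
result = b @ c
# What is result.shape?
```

(8,)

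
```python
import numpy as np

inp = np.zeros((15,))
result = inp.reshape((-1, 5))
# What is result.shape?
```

(3, 5)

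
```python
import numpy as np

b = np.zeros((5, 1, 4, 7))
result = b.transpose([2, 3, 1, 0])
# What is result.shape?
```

(4, 7, 1, 5)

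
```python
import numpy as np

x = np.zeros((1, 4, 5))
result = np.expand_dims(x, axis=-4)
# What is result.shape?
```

(1, 1, 4, 5)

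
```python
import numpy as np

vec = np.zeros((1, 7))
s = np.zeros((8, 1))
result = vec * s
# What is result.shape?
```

(8, 7)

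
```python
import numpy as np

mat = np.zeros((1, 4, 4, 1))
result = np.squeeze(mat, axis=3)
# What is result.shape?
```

(1, 4, 4)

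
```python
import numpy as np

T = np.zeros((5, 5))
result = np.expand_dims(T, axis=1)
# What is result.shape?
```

(5, 1, 5)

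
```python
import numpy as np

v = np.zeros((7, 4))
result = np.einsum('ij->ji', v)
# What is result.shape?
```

(4, 7)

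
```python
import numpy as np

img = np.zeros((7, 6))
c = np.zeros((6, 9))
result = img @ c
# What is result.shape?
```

(7, 9)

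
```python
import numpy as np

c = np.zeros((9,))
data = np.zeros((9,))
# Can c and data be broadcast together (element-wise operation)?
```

Yes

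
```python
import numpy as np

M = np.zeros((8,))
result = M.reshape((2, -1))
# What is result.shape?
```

(2, 4)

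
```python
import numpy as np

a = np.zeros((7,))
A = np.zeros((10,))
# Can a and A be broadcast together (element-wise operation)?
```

No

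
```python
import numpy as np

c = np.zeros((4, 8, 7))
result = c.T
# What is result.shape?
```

(7, 8, 4)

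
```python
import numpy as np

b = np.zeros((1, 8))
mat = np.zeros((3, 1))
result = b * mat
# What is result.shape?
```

(3, 8)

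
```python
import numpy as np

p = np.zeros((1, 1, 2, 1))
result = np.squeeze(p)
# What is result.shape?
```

(2,)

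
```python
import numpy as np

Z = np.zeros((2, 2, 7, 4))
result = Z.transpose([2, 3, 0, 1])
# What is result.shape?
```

(7, 4, 2, 2)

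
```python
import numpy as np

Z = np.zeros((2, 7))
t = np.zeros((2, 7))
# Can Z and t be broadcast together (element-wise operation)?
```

Yes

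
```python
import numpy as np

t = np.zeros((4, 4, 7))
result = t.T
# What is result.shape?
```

(7, 4, 4)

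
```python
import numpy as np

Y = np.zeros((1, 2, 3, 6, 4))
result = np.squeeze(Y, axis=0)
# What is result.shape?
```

(2, 3, 6, 4)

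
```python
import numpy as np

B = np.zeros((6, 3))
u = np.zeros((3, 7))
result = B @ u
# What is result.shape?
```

(6, 7)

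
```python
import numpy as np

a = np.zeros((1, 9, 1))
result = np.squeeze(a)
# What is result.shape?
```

(9,)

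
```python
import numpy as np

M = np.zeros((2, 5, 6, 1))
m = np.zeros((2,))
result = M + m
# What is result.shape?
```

(2, 5, 6, 2)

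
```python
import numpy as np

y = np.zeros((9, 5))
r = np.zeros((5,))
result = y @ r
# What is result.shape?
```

(9,)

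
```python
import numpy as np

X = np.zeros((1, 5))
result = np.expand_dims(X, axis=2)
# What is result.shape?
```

(1, 5, 1)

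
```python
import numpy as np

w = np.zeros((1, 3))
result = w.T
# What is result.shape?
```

(3, 1)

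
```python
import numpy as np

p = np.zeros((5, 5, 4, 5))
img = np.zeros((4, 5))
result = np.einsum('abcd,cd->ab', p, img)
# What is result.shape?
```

(5, 5)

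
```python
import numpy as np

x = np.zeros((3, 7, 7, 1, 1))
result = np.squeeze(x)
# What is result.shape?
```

(3, 7, 7)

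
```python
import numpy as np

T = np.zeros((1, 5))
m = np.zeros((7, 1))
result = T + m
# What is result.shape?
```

(7, 5)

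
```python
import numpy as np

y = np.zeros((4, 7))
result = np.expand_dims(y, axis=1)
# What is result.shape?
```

(4, 1, 7)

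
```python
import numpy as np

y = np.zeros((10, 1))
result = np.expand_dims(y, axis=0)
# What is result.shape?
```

(1, 10, 1)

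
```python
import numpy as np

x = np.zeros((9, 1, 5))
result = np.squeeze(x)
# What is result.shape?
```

(9, 5)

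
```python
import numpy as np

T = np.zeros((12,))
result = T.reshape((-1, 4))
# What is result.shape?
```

(3, 4)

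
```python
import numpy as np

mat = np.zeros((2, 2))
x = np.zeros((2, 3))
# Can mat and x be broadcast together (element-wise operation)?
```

No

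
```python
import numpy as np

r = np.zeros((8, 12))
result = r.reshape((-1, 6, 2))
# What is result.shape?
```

(8, 6, 2)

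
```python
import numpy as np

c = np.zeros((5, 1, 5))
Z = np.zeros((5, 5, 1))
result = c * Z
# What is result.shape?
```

(5, 5, 5)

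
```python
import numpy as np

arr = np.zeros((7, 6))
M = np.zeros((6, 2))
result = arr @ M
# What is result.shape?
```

(7, 2)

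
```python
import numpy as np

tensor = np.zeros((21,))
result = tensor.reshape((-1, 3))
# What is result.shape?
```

(7, 3)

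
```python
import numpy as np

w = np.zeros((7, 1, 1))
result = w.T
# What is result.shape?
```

(1, 1, 7)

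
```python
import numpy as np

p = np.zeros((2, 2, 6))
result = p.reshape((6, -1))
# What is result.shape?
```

(6, 4)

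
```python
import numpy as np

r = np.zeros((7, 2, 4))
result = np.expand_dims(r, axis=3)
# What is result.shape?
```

(7, 2, 4, 1)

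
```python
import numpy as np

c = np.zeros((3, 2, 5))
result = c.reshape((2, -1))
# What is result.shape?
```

(2, 15)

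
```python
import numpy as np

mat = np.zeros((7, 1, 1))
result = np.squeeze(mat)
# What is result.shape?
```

(7,)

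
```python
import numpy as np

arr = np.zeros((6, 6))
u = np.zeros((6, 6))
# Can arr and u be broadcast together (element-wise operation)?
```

Yes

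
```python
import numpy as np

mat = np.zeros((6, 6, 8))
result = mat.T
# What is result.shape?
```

(8, 6, 6)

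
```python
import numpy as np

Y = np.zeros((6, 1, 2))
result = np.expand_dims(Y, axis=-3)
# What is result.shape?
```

(6, 1, 1, 2)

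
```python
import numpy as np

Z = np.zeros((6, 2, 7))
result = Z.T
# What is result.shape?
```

(7, 2, 6)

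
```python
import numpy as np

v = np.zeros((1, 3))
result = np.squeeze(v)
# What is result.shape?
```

(3,)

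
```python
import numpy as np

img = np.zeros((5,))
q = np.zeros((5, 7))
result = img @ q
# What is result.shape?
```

(7,)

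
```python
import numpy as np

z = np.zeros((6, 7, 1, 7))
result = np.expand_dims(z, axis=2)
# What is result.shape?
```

(6, 7, 1, 1, 7)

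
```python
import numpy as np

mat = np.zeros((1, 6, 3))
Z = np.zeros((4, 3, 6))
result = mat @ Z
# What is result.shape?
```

(4, 6, 6)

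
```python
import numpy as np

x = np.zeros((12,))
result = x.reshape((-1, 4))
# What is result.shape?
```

(3, 4)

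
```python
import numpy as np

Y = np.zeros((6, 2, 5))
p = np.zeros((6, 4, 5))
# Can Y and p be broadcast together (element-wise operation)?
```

No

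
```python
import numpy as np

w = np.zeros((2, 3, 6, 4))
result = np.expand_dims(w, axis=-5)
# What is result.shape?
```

(1, 2, 3, 6, 4)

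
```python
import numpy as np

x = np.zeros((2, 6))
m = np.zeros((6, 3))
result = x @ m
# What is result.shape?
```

(2, 3)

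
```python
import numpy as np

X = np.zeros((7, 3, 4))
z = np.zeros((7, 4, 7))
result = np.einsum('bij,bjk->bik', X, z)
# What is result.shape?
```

(7, 3, 7)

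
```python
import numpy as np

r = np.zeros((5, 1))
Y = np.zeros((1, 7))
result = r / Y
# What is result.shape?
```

(5, 7)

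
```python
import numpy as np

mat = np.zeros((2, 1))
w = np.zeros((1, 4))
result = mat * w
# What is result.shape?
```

(2, 4)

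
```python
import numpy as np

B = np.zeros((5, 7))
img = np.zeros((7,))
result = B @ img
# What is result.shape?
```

(5,)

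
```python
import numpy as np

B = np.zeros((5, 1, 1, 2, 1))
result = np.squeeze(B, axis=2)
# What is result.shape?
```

(5, 1, 2, 1)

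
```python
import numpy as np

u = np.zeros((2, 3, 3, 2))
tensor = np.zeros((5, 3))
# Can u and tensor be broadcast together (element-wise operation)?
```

No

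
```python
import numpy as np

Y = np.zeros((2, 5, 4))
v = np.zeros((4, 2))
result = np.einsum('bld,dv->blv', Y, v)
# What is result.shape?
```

(2, 5, 2)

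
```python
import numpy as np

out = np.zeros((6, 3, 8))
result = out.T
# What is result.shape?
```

(8, 3, 6)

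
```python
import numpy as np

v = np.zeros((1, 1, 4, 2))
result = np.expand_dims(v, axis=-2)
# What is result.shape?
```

(1, 1, 4, 1, 2)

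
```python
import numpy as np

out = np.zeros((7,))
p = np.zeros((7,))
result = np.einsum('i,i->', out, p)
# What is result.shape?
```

()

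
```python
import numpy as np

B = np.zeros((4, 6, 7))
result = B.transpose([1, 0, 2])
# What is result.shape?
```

(6, 4, 7)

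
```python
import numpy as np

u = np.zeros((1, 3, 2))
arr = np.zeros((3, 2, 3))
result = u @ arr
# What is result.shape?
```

(3, 3, 3)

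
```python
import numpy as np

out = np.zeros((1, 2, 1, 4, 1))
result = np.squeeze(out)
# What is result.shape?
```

(2, 4)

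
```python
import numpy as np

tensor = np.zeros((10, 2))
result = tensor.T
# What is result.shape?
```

(2, 10)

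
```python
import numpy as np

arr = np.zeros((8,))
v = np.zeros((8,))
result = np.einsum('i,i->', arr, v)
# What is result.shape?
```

()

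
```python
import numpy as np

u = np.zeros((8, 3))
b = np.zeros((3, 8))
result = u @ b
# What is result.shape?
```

(8, 8)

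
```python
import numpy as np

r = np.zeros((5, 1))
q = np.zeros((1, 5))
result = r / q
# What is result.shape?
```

(5, 5)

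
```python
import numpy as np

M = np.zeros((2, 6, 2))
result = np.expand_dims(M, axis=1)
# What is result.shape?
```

(2, 1, 6, 2)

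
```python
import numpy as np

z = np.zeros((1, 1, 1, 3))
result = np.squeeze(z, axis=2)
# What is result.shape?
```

(1, 1, 3)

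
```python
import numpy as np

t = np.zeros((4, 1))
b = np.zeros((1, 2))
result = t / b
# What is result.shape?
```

(4, 2)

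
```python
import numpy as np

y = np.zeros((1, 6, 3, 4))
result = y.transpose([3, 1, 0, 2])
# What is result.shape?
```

(4, 6, 1, 3)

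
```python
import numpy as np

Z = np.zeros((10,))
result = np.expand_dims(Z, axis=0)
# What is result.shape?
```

(1, 10)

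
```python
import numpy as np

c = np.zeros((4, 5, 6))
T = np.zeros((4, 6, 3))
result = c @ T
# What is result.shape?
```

(4, 5, 3)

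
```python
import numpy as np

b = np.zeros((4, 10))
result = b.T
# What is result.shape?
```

(10, 4)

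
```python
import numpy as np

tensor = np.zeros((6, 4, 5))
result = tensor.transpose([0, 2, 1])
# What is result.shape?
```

(6, 5, 4)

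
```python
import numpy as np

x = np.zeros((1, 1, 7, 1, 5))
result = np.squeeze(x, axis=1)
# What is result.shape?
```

(1, 7, 1, 5)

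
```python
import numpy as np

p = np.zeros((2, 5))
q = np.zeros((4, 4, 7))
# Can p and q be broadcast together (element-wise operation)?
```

No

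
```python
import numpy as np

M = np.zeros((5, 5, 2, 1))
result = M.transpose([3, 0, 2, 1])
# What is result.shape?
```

(1, 5, 2, 5)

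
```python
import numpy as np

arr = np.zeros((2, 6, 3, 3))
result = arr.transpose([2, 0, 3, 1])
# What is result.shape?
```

(3, 2, 3, 6)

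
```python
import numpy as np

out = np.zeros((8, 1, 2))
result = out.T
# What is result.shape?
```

(2, 1, 8)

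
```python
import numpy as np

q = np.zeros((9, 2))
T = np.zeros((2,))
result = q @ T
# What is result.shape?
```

(9,)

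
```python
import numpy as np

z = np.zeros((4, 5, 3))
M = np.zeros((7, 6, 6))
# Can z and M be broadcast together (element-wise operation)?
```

No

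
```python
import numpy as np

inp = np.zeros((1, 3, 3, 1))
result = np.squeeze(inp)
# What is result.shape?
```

(3, 3)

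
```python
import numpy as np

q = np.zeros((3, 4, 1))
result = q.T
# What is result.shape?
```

(1, 4, 3)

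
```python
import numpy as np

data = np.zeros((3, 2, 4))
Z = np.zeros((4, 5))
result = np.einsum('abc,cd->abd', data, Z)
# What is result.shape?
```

(3, 2, 5)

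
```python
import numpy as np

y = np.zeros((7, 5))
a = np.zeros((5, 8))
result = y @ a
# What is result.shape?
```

(7, 8)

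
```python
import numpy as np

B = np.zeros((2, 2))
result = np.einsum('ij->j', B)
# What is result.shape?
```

(2,)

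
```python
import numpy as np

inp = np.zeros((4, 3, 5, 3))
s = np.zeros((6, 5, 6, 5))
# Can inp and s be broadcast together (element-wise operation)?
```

No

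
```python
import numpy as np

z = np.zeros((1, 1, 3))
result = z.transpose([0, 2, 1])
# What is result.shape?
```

(1, 3, 1)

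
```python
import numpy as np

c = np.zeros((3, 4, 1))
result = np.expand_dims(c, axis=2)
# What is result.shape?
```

(3, 4, 1, 1)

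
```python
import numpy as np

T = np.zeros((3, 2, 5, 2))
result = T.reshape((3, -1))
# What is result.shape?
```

(3, 20)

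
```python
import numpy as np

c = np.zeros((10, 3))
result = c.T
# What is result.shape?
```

(3, 10)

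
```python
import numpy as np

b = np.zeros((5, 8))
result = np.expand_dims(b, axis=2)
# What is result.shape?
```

(5, 8, 1)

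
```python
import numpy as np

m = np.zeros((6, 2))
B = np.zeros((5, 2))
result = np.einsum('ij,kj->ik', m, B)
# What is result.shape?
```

(6, 5)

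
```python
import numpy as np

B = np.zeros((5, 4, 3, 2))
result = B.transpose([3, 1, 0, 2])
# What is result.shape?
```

(2, 4, 5, 3)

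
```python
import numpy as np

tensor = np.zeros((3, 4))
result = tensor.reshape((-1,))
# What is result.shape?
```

(12,)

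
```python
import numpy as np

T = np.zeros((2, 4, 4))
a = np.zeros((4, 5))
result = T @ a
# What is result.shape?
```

(2, 4, 5)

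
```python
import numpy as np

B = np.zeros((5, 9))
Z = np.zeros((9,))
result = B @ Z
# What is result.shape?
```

(5,)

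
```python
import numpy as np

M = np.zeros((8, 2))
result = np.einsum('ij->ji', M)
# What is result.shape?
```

(2, 8)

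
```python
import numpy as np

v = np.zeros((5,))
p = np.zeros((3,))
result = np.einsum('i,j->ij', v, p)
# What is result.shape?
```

(5, 3)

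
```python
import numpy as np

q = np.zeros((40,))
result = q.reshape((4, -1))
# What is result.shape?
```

(4, 10)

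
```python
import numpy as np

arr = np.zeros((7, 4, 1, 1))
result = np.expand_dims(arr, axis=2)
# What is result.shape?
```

(7, 4, 1, 1, 1)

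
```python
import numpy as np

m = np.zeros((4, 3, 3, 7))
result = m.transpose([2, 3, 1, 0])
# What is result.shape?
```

(3, 7, 3, 4)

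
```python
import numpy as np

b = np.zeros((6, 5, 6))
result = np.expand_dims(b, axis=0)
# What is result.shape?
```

(1, 6, 5, 6)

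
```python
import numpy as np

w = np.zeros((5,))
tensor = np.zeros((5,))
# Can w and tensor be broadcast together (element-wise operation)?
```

Yes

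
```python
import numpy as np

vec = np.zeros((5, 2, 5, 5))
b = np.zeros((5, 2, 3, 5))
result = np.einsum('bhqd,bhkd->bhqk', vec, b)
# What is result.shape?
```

(5, 2, 5, 3)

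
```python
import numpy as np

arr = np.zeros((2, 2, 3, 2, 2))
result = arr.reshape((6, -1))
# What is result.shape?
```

(6, 8)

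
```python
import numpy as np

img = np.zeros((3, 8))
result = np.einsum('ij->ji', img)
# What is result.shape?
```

(8, 3)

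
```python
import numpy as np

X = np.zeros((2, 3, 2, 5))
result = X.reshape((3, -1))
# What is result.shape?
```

(3, 20)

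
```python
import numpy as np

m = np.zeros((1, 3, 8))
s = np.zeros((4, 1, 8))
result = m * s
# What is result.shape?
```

(4, 3, 8)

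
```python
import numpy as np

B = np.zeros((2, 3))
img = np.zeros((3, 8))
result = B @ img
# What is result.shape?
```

(2, 8)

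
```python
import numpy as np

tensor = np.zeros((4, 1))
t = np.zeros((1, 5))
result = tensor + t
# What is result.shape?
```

(4, 5)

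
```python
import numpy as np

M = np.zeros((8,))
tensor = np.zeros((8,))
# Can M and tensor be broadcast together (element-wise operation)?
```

Yes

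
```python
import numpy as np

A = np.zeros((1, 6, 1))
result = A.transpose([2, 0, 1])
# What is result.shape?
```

(1, 1, 6)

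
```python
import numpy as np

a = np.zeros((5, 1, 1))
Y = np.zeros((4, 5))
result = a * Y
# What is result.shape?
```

(5, 4, 5)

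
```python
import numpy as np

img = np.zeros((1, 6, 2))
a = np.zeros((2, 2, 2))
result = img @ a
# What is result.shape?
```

(2, 6, 2)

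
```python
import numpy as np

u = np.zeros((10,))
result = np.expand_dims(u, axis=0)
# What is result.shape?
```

(1, 10)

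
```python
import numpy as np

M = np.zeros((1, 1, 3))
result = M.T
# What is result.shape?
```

(3, 1, 1)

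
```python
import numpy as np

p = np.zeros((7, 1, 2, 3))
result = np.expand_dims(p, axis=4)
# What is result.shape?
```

(7, 1, 2, 3, 1)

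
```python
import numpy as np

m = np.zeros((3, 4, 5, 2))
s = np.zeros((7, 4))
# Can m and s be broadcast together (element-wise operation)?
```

No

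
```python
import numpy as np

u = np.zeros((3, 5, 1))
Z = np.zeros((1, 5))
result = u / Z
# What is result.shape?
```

(3, 5, 5)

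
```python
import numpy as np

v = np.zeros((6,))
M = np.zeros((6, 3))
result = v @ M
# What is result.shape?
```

(3,)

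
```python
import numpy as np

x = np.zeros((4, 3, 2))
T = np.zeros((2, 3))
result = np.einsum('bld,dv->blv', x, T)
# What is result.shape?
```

(4, 3, 3)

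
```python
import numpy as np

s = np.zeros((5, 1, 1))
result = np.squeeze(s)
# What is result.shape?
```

(5,)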